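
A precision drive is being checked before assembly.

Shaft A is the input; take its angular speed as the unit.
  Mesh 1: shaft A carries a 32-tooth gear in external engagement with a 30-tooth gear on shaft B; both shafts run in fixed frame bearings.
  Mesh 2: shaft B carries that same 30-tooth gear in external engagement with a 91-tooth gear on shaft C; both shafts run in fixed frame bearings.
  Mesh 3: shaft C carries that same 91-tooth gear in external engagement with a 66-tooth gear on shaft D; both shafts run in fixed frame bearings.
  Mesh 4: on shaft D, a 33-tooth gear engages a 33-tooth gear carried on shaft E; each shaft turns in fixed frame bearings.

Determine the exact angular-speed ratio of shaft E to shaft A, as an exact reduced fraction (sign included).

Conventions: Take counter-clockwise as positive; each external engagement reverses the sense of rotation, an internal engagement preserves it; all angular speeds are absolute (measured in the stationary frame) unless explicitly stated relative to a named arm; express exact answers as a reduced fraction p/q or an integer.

16/33

class = fixed-axis compound train [4 meshes; 4 ratios multiply, 4 sense flips]
mesh 1 [32T→30T]: running ratio 16/15, sense −
mesh 2 [30T→91T]: running ratio 32/91, sense +
mesh 3 [91T→66T]: running ratio 16/33, sense −
mesh 4 [33T→33T]: running ratio 16/33, sense +
ω_out/ω_in = 16/33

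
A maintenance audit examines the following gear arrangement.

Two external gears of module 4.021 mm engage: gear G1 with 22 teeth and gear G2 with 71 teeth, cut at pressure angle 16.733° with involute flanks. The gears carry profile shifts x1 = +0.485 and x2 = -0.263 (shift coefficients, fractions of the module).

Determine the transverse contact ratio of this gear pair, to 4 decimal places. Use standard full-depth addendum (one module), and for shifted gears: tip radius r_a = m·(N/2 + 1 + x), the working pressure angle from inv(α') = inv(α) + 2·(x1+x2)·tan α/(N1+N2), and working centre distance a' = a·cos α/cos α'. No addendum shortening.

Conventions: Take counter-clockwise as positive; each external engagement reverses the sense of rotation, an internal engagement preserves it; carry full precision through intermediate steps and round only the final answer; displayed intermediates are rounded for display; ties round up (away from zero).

1.7028

recognized (one external pair, fixed centres): single-mesh tooth geometry, m = 4.021, N1 = 22, N2 = 71
base radii: r_b1 = 42.358119, r_b2 = 136.701203
tip radii: r_a1 = 50.202185, r_a2 = 145.708977
inv(α') = inv(16.733°) + 2·(+0.485-0.263)·tan α/(22+71) = 0.01003167  ⇒  α' = 17.59483°
a' = a·cos α / cos α' = 186.9765·cos 16.733°/cos 17.59483° = 187.847204
action lengths: √(r_a1²−r_b1²) = 26.945299, √(r_a2²−r_b2²) = 50.436962
base pitch p_b = π·m·cos α = 12.097451
CR = (26.945299 + 50.436962 − 187.847204·sin 17.59483°)/12.097451 = 1.702761
contact ratio ≈ 1.7028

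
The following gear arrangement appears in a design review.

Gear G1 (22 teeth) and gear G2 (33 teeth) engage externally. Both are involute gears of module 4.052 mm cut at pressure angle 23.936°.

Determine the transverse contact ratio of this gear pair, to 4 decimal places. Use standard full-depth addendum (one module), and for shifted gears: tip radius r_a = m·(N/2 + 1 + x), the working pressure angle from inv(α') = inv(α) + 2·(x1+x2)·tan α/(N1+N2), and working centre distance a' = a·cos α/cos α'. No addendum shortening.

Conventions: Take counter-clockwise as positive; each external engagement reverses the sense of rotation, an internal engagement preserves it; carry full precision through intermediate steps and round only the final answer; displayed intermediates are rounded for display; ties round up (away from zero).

1.4876

topology: single-mesh involute geometry — m = 4.052, 22T/33T pair
base radii: r_b1 = 40.738773, r_b2 = 61.108160
tip radii: r_a1 = 48.624000, r_a2 = 70.910000
no profile shift: α' = α, a' = a
action lengths: √(r_a1²−r_b1²) = 26.545164, √(r_a2²−r_b2²) = 35.972502
base pitch p_b = π·m·cos α = 11.634966
CR = (26.545164 + 35.972502 − 111.430000·sin 23.93600°)/11.634966 = 1.487648
contact ratio ≈ 1.4876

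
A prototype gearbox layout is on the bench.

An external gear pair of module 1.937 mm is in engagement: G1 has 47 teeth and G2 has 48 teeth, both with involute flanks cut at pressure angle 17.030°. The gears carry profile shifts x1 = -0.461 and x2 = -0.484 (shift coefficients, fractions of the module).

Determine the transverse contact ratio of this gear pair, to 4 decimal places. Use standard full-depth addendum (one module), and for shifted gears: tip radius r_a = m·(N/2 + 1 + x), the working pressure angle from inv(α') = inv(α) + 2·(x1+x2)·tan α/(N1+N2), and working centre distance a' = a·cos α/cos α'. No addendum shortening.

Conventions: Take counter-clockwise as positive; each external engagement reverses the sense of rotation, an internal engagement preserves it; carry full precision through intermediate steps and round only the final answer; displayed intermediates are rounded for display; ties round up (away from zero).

recognized (one external pair, fixed centres): single-mesh tooth geometry, m = 1.937, N1 = 47, N2 = 48
base radii: r_b1 = 43.523540, r_b2 = 44.449573
tip radii: r_a1 = 46.563543, r_a2 = 47.487492
inv(α') = inv(17.030°) + 2·(-0.461-0.484)·tan α/(47+48) = 0.00297992  ⇒  α' = 11.82343°
a' = a·cos α / cos α' = 92.0075·cos 17.030°/cos 11.82343° = 89.880037
action lengths: √(r_a1²−r_b1²) = 16.548867, √(r_a2²−r_b2²) = 16.712192
base pitch p_b = π·m·cos α = 5.818435
CR = (16.548867 + 16.712192 − 89.880037·sin 11.82343°)/5.818435 = 2.551368
contact ratio ≈ 2.5514

2.5514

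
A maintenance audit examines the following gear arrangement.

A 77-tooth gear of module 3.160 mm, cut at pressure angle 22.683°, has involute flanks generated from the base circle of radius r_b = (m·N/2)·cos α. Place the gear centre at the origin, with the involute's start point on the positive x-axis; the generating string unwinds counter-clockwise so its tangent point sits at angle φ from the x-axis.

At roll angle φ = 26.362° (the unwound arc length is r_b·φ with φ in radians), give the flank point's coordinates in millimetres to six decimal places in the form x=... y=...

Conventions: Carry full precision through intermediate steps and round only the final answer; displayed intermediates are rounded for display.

x=123.509852 y=3.567879

class = single-mesh tooth geometry [base-circle involute, m = 3.160, 77T]
pitch radius r_p = m·N/2 = 3.160·77/2 = 121.660000
base radius r_b = r_p·cos α = 121.660000·cos 22.683° = 112.249909
roll angle φ = 26.362° = 0.46010370 rad
x = r_b·(cos φ + φ·sin φ) = 123.509852
y = r_b·(sin φ − φ·cos φ) = 3.567879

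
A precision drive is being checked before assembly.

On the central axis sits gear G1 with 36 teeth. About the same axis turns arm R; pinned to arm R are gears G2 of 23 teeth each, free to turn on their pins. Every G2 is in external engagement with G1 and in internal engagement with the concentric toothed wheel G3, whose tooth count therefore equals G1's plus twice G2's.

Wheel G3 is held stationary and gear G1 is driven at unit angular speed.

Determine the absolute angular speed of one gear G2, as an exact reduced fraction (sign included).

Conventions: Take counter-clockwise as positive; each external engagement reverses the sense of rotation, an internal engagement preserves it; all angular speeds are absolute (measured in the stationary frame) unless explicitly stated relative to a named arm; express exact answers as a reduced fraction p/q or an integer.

planetary set (36T centre, 23T on arm, 82T internal) — Willis relation
ring teeth: 36 + 2·23 = 82
36(ω_sun−ω_arm) = −82(ω_ring−ω_arm),  ω_ring = 0, ω_sun = 1
36(1−ω_arm) = −82(0−ω_arm)  ⇒  118·ω_arm = 36  ⇒  ω_arm = 18/59
sun–planet mesh: 36·(1−18/59) = −23·(ω_p−ω_arm)  ⇒  ω_p−ω_arm = -1476/1357
ω_p = 18/59 − 1476/1357 = -18/23
exact speed ratio = -18/23

-18/23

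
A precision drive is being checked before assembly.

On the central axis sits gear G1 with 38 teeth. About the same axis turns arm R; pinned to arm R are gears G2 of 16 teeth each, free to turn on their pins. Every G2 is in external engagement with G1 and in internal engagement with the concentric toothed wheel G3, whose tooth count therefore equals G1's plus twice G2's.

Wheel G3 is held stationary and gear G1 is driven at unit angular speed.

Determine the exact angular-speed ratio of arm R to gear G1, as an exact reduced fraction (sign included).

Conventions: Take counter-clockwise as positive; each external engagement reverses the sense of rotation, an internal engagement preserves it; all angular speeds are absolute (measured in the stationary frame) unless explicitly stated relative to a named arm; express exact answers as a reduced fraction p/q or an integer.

class = planetary set [G3 = 38+2·16 = 70; Willis about the carrier]
ring teeth: 38 + 2·16 = 70
38(ω_sun−ω_arm) = −70(ω_ring−ω_arm),  ω_ring = 0, ω_sun = 1
38(1−ω_arm) = −70(0−ω_arm)  ⇒  108·ω_arm = 38  ⇒  ω_arm = 19/54
ω_out/ω_in = 19/54

19/54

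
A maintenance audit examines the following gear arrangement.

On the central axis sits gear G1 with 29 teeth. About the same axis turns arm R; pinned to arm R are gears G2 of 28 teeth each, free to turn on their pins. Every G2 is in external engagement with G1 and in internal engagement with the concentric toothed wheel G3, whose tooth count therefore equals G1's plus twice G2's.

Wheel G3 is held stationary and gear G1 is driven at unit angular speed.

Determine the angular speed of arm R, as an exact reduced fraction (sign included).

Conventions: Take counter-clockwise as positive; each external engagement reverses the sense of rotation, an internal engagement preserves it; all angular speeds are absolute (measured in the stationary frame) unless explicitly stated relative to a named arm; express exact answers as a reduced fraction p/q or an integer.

29/114

planetary set (29T centre, 28T on arm, 85T internal) — Willis relation
ring teeth: 29 + 2·28 = 85
29(ω_sun−ω_arm) = −85(ω_ring−ω_arm),  ω_ring = 0, ω_sun = 1
29(1−ω_arm) = −85(0−ω_arm)  ⇒  114·ω_arm = 29  ⇒  ω_arm = 29/114
exact speed ratio = 29/114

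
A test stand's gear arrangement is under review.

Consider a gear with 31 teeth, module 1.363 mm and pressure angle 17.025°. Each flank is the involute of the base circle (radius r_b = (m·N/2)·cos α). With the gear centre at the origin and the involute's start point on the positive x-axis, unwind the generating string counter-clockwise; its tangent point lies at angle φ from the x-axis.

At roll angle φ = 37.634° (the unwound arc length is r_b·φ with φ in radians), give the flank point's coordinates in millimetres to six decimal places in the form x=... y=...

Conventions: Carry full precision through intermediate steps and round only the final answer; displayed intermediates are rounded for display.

single-mesh involute tooth geometry (31T wheel at module 1.363)
pitch radius r_p = m·N/2 = 1.363·31/2 = 21.126500
base radius r_b = r_p·cos α = 21.126500·cos 17.025° = 20.200675
roll angle φ = 37.634° = 0.65683721 rad
x = r_b·(cos φ + φ·sin φ) = 24.099451
y = r_b·(sin φ − φ·cos φ) = 1.827107

x=24.099451 y=1.827107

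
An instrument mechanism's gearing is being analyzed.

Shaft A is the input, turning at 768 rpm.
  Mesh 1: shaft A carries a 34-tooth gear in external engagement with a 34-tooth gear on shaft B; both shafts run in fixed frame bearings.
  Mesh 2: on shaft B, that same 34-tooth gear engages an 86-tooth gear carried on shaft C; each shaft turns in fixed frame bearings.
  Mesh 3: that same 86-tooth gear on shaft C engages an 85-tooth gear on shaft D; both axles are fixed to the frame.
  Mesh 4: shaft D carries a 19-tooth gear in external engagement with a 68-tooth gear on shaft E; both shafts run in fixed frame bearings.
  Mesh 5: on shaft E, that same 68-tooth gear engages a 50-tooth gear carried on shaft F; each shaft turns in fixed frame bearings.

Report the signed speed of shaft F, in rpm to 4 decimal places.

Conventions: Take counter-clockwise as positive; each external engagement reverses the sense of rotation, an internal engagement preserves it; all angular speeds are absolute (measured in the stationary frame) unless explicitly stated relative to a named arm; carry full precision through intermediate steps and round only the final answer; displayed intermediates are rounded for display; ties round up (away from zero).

-116.7360 rpm

5-mesh fixed-axis compound train (all bearings frame-fixed)
mesh 1 [34T→34T]: ω = 768.0000×34/34 = 768.0000 rpm, sense flips to −
mesh 2 [34T→86T]: ω = 768.0000×34/86 = 303.6279 rpm, sense flips to +
mesh 3 [86T→85T]: ω = 303.6279×86/85 = 307.2000 rpm, sense flips to −
mesh 4 [19T→68T]: ω = 307.2000×19/68 = 85.8353 rpm, sense flips to +
mesh 5 [68T→50T]: ω = 85.8353×68/50 = 116.7360 rpm, sense flips to −
signed output speed = -116.7360 rpm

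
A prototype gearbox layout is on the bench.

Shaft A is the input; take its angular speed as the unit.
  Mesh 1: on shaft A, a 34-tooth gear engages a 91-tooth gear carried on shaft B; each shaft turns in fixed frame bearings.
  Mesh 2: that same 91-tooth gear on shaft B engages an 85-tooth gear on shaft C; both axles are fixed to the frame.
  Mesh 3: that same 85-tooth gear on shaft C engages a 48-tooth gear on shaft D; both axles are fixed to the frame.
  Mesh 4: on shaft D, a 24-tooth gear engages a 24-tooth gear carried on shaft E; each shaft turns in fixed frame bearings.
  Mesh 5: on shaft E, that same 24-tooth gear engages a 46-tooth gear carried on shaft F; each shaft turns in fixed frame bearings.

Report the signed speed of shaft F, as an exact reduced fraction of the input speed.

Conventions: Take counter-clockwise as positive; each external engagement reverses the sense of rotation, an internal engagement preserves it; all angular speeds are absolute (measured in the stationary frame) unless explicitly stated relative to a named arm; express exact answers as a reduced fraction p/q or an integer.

5-mesh fixed-axis compound train (all bearings frame-fixed)
mesh 1 [34T→91T]: |ω|/ω_in = 1×34/91 = 34/91, sense flips to −
mesh 2 [91T→85T]: |ω|/ω_in = (34/91)×91/85 = 2/5, sense flips to +
mesh 3 [85T→48T]: |ω|/ω_in = (2/5)×85/48 = 17/24, sense flips to −
mesh 4 [24T→24T]: |ω|/ω_in = (17/24)×24/24 = 17/24, sense flips to +
mesh 5 [24T→46T]: |ω|/ω_in = (17/24)×24/46 = 17/46, sense flips to −
signed output speed (× input speed) = -17/46

-17/46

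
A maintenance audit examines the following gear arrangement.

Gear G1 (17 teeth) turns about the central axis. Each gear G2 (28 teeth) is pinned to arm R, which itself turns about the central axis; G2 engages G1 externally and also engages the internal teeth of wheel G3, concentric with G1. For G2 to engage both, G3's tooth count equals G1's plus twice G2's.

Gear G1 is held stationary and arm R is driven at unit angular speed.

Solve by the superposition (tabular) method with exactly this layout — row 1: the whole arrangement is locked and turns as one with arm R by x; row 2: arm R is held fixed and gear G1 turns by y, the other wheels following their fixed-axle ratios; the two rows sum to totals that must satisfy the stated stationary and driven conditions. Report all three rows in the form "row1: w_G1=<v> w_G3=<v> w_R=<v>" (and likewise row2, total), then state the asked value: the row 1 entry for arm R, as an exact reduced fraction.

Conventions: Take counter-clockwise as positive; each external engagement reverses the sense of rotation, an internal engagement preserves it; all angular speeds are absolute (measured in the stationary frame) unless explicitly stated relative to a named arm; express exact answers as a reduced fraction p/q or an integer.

row1: w_G1=1 w_G3=1 w_R=1
row2: w_G1=-1 w_G3=17/73 w_R=0
total: w_G1=0 w_G3=90/73 w_R=1
asked value: 1

topology: planetary set — G1 17T / G2 28T / G3 73T, arm = carrier (Willis)
row 1 (train locked, turned with arm): all members turn x
row 2 (arm held, sun turns y): ω_ring = −(17/73)·y, ω_arm = 0
boundary: total ω_sun = x + y = 0 and total ω_arm = x = 1  ⇒  y = -1, x = 1
row 2 ring = −(17/73)·(-1) = 17/73
totals (row 1 + row 2): sun 1 + (-1) = 0, ring 1 + 17/73 = 90/73, arm 1 + 0 = 1
asked cell (row1, arm) = 1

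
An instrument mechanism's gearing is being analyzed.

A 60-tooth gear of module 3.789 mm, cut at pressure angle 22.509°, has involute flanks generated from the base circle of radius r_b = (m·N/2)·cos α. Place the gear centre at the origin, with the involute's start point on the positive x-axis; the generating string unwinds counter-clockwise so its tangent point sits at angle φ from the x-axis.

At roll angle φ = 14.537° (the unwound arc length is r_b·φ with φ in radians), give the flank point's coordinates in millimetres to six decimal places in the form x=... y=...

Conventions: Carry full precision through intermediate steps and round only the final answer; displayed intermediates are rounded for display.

x=108.336279 y=0.568028

topology: single-mesh involute geometry — m = 3.789, N = 60
pitch radius r_p = m·N/2 = 3.789·60/2 = 113.670000
base radius r_b = r_p·cos α = 113.670000·cos 22.509° = 105.010552
roll angle φ = 14.537° = 0.25371851 rad
x = r_b·(cos φ + φ·sin φ) = 108.336279
y = r_b·(sin φ − φ·cos φ) = 0.568028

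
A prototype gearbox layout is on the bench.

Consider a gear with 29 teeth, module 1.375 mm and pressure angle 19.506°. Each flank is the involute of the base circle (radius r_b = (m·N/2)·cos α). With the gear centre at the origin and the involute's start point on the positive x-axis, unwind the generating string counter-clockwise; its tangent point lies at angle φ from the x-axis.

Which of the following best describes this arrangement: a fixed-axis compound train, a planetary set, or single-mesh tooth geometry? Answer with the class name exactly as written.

single-mesh tooth geometry

class = single-mesh tooth geometry [base-circle involute, m = 1.375, 29T]
classification: single-mesh tooth geometry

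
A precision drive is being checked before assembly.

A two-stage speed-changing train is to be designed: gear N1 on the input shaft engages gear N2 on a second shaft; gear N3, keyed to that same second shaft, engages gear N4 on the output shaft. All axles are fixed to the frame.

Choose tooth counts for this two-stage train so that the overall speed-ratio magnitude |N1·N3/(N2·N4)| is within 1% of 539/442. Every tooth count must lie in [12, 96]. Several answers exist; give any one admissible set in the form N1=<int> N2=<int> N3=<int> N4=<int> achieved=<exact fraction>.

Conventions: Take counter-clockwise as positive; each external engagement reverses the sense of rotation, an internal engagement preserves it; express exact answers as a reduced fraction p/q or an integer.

class = fixed-axis compound train [2-stage, 539/442 wanted]
target = 539/442 in lowest terms: an exact hit needs N1·N3 = k·539 and N2·N4 = k·442 for one integer k, every count in [12, 96]; additionally prefer no 1:1 stage (N1 ≠ N2, N3 ≠ N4)
k = 1: no 1:1-free in-range split of k·539 and k·442 into factor pairs; take k = 2
k = 2: N1·N3 = 1078 = 14·77, N2·N4 = 884 = 13·68
achieved = 14·77/(13·68) = 539/442; |achieved − target| = 0 ≤ 539/44200 ✓

N1=14 N2=13 N3=77 N4=68 achieved=539/442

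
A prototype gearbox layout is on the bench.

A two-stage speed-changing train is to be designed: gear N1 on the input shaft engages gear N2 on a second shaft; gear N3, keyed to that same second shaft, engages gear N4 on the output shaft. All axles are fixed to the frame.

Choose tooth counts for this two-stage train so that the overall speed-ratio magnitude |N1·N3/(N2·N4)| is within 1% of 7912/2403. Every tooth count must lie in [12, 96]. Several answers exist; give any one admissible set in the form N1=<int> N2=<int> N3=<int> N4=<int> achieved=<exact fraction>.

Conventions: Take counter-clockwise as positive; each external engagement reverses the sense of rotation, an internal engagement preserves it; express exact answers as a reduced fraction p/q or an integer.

topology: fixed-axis compound train — 2 stages, target 7912/2403
target = 7912/2403 in lowest terms: an exact hit needs N1·N3 = k·7912 and N2·N4 = k·2403 for one integer k, every count in [12, 96]; additionally prefer no 1:1 stage (N1 ≠ N2, N3 ≠ N4)
k = 1: N1·N3 = 7912 = 86·92, N2·N4 = 2403 = 27·89
achieved = 86·92/(27·89) = 7912/2403; |achieved − target| = 0 ≤ 1978/60075 ✓

N1=86 N2=27 N3=92 N4=89 achieved=7912/2403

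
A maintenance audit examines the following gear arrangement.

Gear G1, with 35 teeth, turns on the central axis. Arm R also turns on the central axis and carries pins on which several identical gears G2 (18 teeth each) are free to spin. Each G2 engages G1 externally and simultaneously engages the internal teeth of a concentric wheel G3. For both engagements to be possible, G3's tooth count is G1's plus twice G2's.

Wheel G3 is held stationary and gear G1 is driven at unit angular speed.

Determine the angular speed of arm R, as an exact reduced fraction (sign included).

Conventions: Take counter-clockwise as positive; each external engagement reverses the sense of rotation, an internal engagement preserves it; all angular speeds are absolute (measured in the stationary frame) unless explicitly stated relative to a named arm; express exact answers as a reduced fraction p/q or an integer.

topology: planetary set — G1 35T / G2 18T / G3 71T, arm = carrier (Willis)
ring teeth: 35 + 2·18 = 71
35(ω_sun−ω_arm) = −71(ω_ring−ω_arm),  ω_ring = 0, ω_sun = 1
35(1−ω_arm) = −71(0−ω_arm)  ⇒  106·ω_arm = 35  ⇒  ω_arm = 35/106
exact speed ratio = 35/106

35/106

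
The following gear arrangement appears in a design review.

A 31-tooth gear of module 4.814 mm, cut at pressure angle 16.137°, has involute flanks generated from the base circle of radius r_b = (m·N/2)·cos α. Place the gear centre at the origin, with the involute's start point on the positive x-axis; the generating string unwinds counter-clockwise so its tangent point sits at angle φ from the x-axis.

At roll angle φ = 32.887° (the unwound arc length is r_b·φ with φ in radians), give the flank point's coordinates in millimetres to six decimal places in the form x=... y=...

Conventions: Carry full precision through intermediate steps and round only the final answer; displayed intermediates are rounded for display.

x=82.529600 y=4.371069

class = single-mesh tooth geometry [base-circle involute, m = 4.814, 31T]
pitch radius r_p = m·N/2 = 4.814·31/2 = 74.617000
base radius r_b = r_p·cos α = 74.617000·cos 16.137° = 71.677081
roll angle φ = 32.887° = 0.57398643 rad
x = r_b·(cos φ + φ·sin φ) = 82.529600
y = r_b·(sin φ − φ·cos φ) = 4.371069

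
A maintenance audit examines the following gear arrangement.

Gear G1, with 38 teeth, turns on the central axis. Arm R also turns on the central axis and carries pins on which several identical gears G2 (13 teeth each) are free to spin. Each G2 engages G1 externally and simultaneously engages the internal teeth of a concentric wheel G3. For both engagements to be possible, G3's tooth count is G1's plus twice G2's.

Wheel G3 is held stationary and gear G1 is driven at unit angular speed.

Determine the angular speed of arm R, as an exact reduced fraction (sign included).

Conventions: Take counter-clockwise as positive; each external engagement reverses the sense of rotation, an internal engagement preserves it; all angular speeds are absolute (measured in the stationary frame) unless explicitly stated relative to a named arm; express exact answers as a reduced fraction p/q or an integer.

19/51

class = planetary set [G3 = 38+2·13 = 64; Willis about the carrier]
ring teeth: 38 + 2·13 = 64
38(ω_sun−ω_arm) = −64(ω_ring−ω_arm),  ω_ring = 0, ω_sun = 1
38(1−ω_arm) = −64(0−ω_arm)  ⇒  102·ω_arm = 38  ⇒  ω_arm = 19/51
exact speed ratio = 19/51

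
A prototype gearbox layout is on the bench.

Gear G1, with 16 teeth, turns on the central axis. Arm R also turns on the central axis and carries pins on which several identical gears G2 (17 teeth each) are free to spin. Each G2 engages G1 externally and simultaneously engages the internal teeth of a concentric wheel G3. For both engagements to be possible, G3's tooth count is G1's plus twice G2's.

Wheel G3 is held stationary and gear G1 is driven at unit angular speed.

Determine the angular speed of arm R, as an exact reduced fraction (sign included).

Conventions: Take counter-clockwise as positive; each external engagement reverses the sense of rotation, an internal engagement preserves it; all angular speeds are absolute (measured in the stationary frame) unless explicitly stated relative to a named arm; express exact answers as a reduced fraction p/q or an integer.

class = planetary set [G3 = 16+2·17 = 50; Willis about the carrier]
ring teeth: 16 + 2·17 = 50
16(ω_sun−ω_arm) = −50(ω_ring−ω_arm),  ω_ring = 0, ω_sun = 1
16(1−ω_arm) = −50(0−ω_arm)  ⇒  66·ω_arm = 16  ⇒  ω_arm = 8/33
exact speed ratio = 8/33

8/33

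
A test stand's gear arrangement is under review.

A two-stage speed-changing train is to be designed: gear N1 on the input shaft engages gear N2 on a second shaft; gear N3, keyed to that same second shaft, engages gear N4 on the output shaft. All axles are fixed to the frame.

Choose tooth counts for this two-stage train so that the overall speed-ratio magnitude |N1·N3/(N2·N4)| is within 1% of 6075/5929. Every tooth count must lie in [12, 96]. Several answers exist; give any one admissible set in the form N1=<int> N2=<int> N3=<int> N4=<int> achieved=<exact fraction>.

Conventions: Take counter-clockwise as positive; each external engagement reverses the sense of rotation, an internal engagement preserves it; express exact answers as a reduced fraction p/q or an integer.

N1=75 N2=77 N3=81 N4=77 achieved=6075/5929

class = fixed-axis compound train [2-stage, 6075/5929 wanted]
target = 6075/5929 in lowest terms: an exact hit needs N1·N3 = k·6075 and N2·N4 = k·5929 for one integer k, every count in [12, 96]; additionally prefer no 1:1 stage (N1 ≠ N2, N3 ≠ N4)
k = 1: N1·N3 = 6075 = 75·81, N2·N4 = 5929 = 77·77
achieved = 75·81/(77·77) = 6075/5929; |achieved − target| = 0 ≤ 243/23716 ✓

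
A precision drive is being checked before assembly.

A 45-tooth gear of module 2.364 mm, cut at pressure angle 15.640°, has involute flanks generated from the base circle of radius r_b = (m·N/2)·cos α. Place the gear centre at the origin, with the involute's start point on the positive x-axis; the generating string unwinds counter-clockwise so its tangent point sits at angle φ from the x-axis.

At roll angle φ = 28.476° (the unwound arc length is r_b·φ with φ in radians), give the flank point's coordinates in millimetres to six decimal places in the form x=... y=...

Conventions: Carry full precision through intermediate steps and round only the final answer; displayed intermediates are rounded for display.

topology: single-mesh involute geometry — m = 2.364, N = 45
pitch radius r_p = m·N/2 = 2.364·45/2 = 53.190000
base radius r_b = r_p·cos α = 53.190000·cos 15.640° = 51.220618
roll angle φ = 28.476° = 0.49699996 rad
x = r_b·(cos φ + φ·sin φ) = 57.161279
y = r_b·(sin φ − φ·cos φ) = 2.044688

x=57.161279 y=2.044688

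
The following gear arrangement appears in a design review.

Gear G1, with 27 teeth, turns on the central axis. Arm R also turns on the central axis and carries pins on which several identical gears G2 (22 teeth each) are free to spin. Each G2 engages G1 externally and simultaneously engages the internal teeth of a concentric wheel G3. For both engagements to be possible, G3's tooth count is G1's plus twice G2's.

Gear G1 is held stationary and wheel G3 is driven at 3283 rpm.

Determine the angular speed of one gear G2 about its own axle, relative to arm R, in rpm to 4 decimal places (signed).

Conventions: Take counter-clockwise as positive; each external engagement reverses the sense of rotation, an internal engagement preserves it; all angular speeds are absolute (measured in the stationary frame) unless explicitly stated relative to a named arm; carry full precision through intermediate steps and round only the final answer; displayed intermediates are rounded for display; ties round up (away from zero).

planetary set (27T centre, 22T on arm, 71T internal) — Willis relation
normalise by the input: solve with ω_ring = 1, then scale by 3283 rpm
ring teeth: 27 + 2·22 = 71
27(ω_sun−ω_arm) = −71(ω_ring−ω_arm),  ω_sun = 0, ω_ring = 1
27(0−ω_arm) = −71(1−ω_arm)  ⇒  98·ω_arm = 71  ⇒  ω_arm = 71/98
sun–planet mesh: 27·(0−71/98) = −22·(ω_p−ω_arm)  ⇒  ω_p−ω_arm = 1917/2156
scale: ω_p−ω_arm = 1917/2156 × 3283 rpm = +2919.0682 rpm

+2919.0682 rpm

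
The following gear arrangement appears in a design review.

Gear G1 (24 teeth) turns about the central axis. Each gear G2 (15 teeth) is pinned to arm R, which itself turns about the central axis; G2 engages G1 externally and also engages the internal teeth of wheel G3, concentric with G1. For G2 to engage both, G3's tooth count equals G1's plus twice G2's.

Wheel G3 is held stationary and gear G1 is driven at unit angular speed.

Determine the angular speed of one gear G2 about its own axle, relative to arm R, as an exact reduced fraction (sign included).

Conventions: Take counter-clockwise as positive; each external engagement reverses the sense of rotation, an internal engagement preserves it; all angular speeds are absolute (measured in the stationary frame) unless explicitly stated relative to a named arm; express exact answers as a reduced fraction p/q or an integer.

-72/65

planetary set (24T centre, 15T on arm, 54T internal) — Willis relation
ring teeth: 24 + 2·15 = 54
24(ω_sun−ω_arm) = −54(ω_ring−ω_arm),  ω_ring = 0, ω_sun = 1
24(1−ω_arm) = −54(0−ω_arm)  ⇒  78·ω_arm = 24  ⇒  ω_arm = 4/13
sun–planet mesh: 24·(1−4/13) = −15·(ω_p−ω_arm)  ⇒  ω_p−ω_arm = -72/65
exact speed ratio = -72/65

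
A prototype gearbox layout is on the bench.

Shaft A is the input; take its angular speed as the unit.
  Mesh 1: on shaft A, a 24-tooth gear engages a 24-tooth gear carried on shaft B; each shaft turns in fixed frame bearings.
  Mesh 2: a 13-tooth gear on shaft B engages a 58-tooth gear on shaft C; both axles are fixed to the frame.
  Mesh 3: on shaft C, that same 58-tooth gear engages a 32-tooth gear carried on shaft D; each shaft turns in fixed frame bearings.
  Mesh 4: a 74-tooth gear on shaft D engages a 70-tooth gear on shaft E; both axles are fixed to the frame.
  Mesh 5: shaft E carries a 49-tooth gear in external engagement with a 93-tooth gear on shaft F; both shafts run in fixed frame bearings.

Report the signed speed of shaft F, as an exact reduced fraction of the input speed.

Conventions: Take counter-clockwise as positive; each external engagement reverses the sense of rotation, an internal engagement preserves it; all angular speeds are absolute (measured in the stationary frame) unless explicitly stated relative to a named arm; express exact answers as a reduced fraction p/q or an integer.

-3367/14880

5-mesh fixed-axis compound train (all bearings frame-fixed)
mesh 1 [24T→24T]: |ω|/ω_in = 1×24/24 = 1, sense flips to −
mesh 2 [13T→58T]: |ω|/ω_in = 1×13/58 = 13/58, sense flips to +
mesh 3 [58T→32T]: |ω|/ω_in = (13/58)×58/32 = 13/32, sense flips to −
mesh 4 [74T→70T]: |ω|/ω_in = (13/32)×74/70 = 481/1120, sense flips to +
mesh 5 [49T→93T]: |ω|/ω_in = (481/1120)×49/93 = 3367/14880, sense flips to −
signed output speed (× input speed) = -3367/14880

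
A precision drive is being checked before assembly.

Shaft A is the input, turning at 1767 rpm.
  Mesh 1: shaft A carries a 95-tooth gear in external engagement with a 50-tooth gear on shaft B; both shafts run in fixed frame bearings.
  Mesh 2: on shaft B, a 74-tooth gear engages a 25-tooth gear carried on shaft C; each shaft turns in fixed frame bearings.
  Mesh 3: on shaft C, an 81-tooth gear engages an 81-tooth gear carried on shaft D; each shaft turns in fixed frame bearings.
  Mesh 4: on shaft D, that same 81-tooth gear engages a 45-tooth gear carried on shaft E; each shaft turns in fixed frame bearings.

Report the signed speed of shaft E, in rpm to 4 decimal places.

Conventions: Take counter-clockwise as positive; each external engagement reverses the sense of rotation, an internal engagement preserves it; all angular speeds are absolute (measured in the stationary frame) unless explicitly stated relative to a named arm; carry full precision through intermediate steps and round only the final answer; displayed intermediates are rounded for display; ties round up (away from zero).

+17887.6944 rpm

4-mesh fixed-axis compound train (all bearings frame-fixed)
mesh 1 [95T→50T]: ω = 1767.0000×95/50 = 3357.3000 rpm, sense flips to −
mesh 2 [74T→25T]: ω = 3357.3000×74/25 = 9937.6080 rpm, sense flips to +
mesh 3 [81T→81T]: ω = 9937.6080×81/81 = 9937.6080 rpm, sense flips to −
mesh 4 [81T→45T]: ω = 9937.6080×81/45 = 17887.6944 rpm, sense flips to +
signed output speed = +17887.6944 rpm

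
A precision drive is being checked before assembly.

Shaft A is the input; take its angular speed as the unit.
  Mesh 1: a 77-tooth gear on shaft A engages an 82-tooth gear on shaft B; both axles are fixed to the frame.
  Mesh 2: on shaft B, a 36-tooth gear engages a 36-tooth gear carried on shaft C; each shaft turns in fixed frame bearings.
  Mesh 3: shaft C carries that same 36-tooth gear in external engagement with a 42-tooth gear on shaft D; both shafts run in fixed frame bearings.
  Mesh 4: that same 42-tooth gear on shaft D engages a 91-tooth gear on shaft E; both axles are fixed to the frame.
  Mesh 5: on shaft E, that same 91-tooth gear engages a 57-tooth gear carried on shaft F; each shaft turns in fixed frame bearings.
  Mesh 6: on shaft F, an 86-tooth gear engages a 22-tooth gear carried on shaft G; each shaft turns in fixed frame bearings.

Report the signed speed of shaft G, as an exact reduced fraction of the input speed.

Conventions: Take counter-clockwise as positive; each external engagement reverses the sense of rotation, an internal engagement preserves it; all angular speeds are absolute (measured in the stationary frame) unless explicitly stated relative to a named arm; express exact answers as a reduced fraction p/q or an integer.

6-mesh fixed-axis compound train (all bearings frame-fixed)
mesh 1 [77T→82T]: |ω|/ω_in = 1×77/82 = 77/82, sense flips to −
mesh 2 [36T→36T]: |ω|/ω_in = (77/82)×36/36 = 77/82, sense flips to +
mesh 3 [36T→42T]: |ω|/ω_in = (77/82)×36/42 = 33/41, sense flips to −
mesh 4 [42T→91T]: |ω|/ω_in = (33/41)×42/91 = 198/533, sense flips to +
mesh 5 [91T→57T]: |ω|/ω_in = (198/533)×91/57 = 462/779, sense flips to −
mesh 6 [86T→22T]: |ω|/ω_in = (462/779)×86/22 = 1806/779, sense flips to +
signed output speed (× input speed) = 1806/779

1806/779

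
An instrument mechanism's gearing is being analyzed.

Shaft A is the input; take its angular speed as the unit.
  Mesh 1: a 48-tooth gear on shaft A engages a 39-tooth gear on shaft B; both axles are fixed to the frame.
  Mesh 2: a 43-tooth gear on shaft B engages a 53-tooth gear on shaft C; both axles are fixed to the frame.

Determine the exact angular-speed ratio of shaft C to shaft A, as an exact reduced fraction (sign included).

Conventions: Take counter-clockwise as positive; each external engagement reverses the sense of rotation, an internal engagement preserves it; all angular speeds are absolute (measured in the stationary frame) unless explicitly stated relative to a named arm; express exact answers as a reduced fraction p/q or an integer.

class = fixed-axis compound train [2 meshes; 2 ratios multiply, 2 sense flips]
mesh 1 [48T→39T]: running ratio 16/13, sense −
mesh 2 [43T→53T]: running ratio 688/689, sense +
ω_out/ω_in = 688/689

688/689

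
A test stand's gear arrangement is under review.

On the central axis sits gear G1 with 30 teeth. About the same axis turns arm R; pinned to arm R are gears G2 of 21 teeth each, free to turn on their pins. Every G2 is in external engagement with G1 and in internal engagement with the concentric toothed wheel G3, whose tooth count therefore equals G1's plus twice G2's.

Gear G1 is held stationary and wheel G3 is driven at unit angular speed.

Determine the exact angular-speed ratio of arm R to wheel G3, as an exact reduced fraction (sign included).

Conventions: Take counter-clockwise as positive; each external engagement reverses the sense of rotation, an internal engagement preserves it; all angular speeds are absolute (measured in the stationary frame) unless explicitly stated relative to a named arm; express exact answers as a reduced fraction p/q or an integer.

class = planetary set [G3 = 30+2·21 = 72; Willis about the carrier]
ring teeth: 30 + 2·21 = 72
30(ω_sun−ω_arm) = −72(ω_ring−ω_arm),  ω_sun = 0, ω_ring = 1
30(0−ω_arm) = −72(1−ω_arm)  ⇒  102·ω_arm = 72  ⇒  ω_arm = 12/17
ω_out/ω_in = 12/17

12/17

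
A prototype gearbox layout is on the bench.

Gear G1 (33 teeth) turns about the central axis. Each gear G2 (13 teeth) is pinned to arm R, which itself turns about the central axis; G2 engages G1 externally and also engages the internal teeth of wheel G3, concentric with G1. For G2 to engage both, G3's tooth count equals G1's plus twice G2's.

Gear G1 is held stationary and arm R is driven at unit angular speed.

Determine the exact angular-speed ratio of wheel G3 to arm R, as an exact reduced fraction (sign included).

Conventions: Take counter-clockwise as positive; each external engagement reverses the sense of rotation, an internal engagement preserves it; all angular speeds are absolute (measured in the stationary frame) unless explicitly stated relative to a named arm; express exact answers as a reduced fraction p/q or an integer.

class = planetary set [G3 = 33+2·13 = 59; Willis about the carrier]
ring teeth: 33 + 2·13 = 59
33(ω_sun−ω_arm) = −59(ω_ring−ω_arm),  ω_sun = 0, ω_arm = 1
ω_ring = 1 − (33/59)(0−1) = 92/59
ω_out/ω_in = 92/59

92/59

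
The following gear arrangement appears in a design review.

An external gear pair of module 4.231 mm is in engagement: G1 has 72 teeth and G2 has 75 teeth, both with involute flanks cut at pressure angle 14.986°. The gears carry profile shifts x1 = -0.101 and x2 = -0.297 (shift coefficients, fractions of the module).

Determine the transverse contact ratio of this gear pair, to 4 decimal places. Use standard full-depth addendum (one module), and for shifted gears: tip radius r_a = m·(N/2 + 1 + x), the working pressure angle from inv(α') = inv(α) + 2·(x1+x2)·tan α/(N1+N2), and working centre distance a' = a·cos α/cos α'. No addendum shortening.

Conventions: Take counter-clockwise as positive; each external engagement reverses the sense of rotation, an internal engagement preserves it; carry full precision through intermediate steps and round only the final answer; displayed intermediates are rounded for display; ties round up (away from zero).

2.3524

recognized (one external pair, fixed centres): single-mesh tooth geometry, m = 4.231, N1 = 72, N2 = 75
base radii: r_b1 = 147.135586, r_b2 = 153.266236
tip radii: r_a1 = 156.119669, r_a2 = 161.636893
inv(α') = inv(14.986°) + 2·(-0.101-0.297)·tan α/(72+75) = 0.00468276  ⇒  α' = 13.71843°
a' = a·cos α / cos α' = 310.9785·cos 14.986°/cos 13.71843° = 309.223068
action lengths: √(r_a1²−r_b1²) = 52.196458, √(r_a2²−r_b2²) = 51.341466
base pitch p_b = π·m·cos α = 12.840002
CR = (52.196458 + 51.341466 − 309.223068·sin 13.71843°)/12.840002 = 2.352449
contact ratio ≈ 2.3524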